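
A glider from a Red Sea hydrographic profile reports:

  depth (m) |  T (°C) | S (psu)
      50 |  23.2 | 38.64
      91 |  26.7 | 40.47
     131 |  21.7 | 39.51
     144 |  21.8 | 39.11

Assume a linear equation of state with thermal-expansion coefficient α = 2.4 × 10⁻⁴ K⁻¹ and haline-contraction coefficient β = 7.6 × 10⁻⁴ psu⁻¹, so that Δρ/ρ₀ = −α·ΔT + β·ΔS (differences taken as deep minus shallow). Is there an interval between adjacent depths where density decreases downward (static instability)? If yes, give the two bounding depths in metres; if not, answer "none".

Evaluate Δρ/ρ₀ = −αΔT + βΔS across each adjacent pair:
  50–91 m: −αΔT+βΔS = −(2.4 × 10⁻⁴)(+3.5)+(7.6 × 10⁻⁴)(+1.83) = 5.5 × 10⁻⁴ → stable
  91–131 m: −αΔT+βΔS = −(2.4 × 10⁻⁴)(-5.0)+(7.6 × 10⁻⁴)(-0.96) = 4.7 × 10⁻⁴ → stable
  131–144 m: −αΔT+βΔS = −(2.4 × 10⁻⁴)(+0.1)+(7.6 × 10⁻⁴)(-0.40) = -3.3 × 10⁻⁴ → UNSTABLE
The 131–144 m interval has Δρ < 0: lighter water underlies denser water.

131–144 m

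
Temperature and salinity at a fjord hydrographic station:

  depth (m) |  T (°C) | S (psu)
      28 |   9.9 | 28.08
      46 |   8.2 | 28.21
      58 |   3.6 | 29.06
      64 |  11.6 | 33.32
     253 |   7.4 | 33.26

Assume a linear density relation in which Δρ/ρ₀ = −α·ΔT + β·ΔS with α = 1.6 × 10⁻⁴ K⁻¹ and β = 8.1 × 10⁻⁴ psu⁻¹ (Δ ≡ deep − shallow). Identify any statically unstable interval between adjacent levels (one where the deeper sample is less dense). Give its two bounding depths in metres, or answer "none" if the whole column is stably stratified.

Evaluate Δρ/ρ₀ = −αΔT + βΔS across each adjacent pair:
  28–46 m: −αΔT+βΔS = −(1.6 × 10⁻⁴)(-1.7)+(8.1 × 10⁻⁴)(+0.13) = 3.8 × 10⁻⁴ → stable
  46–58 m: −αΔT+βΔS = −(1.6 × 10⁻⁴)(-4.6)+(8.1 × 10⁻⁴)(+0.85) = 1.4 × 10⁻³ → stable
  58–64 m: −αΔT+βΔS = −(1.6 × 10⁻⁴)(+8.0)+(8.1 × 10⁻⁴)(+4.26) = 2.2 × 10⁻³ → stable
  64–253 m: −αΔT+βΔS = −(1.6 × 10⁻⁴)(-4.2)+(8.1 × 10⁻⁴)(-0.06) = 6.2 × 10⁻⁴ → stable
Every interval has Δρ > 0: the column is stably stratified throughout.

none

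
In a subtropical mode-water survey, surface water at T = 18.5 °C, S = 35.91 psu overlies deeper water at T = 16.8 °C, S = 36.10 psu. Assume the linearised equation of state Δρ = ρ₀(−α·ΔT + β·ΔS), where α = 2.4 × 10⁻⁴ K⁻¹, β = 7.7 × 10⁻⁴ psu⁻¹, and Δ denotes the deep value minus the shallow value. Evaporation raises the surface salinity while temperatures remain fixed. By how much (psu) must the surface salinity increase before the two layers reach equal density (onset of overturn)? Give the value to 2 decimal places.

0.72 psu

Neutral buoyancy requires −α(T_deep − T_surf) + β(S_deep − S_surf′) = 0.
S_surf′ = S_deep − (α/β)·ΔT = 36.10 − (2.4 × 10⁻⁴/7.7 × 10⁻⁴)·(-1.7) = 36.6299 psu.
Increase required: 36.6299 − 35.91 = 0.7199 psu.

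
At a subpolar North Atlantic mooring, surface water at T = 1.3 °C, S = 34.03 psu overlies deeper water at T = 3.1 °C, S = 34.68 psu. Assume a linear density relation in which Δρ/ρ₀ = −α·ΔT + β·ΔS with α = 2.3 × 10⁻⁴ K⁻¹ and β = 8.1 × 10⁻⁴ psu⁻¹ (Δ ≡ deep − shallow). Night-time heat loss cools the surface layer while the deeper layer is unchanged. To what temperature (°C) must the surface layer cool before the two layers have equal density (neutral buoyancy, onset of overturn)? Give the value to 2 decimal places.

Neutral buoyancy requires Δρ = 0, i.e. −α(T_deep − T_surf′) + β(S_deep − S_surf) = 0.
T_surf′ = T_deep − (β/α)·ΔS = 3.1 − (8.1 × 10⁻⁴/2.3 × 10⁻⁴)·(+0.65) = 0.8109 °C.
Cooling required: 1.3 − (0.8109) = 0.4891 °C.

0.81 °C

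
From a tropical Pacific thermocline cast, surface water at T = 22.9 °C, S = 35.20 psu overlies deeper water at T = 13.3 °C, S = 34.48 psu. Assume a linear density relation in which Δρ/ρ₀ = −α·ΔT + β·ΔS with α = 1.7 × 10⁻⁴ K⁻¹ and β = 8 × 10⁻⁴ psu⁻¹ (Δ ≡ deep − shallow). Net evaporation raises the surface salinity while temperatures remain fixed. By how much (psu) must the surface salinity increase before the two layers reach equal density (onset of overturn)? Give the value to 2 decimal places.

Neutral buoyancy requires −α(T_deep − T_surf) + β(S_deep − S_surf′) = 0.
S_surf′ = S_deep − (α/β)·ΔT = 34.48 − (1.7 × 10⁻⁴/8 × 10⁻⁴)·(-9.6) = 36.5200 psu.
Increase required: 36.5200 − 35.20 = 1.3200 psu.

1.32 psu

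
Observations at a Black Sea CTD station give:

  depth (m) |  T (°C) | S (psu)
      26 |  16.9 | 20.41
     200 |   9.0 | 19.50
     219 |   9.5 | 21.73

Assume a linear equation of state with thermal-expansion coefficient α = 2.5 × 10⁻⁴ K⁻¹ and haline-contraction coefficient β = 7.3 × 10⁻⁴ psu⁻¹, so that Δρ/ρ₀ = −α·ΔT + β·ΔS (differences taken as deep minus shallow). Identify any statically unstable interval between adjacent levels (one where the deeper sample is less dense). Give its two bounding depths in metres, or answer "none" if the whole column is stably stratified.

Evaluate Δρ/ρ₀ = −αΔT + βΔS across each adjacent pair:
  26–200 m: −αΔT+βΔS = −(2.5 × 10⁻⁴)(-7.9)+(7.3 × 10⁻⁴)(-0.91) = 1.3 × 10⁻³ → stable
  200–219 m: −αΔT+βΔS = −(2.5 × 10⁻⁴)(+0.5)+(7.3 × 10⁻⁴)(+2.23) = 1.5 × 10⁻³ → stable
Every interval has Δρ > 0: the column is stably stratified throughout.

none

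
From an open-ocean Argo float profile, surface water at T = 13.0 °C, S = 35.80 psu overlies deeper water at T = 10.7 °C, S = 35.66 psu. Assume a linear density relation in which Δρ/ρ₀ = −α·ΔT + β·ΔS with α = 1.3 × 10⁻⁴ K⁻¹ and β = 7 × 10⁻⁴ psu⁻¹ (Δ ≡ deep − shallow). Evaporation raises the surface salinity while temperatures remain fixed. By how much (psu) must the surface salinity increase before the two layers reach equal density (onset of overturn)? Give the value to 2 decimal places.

0.29 psu

Neutral buoyancy requires −α(T_deep − T_surf) + β(S_deep − S_surf′) = 0.
S_surf′ = S_deep − (α/β)·ΔT = 35.66 − (1.3 × 10⁻⁴/7 × 10⁻⁴)·(-2.3) = 36.0871 psu.
Increase required: 36.0871 − 35.80 = 0.2871 psu.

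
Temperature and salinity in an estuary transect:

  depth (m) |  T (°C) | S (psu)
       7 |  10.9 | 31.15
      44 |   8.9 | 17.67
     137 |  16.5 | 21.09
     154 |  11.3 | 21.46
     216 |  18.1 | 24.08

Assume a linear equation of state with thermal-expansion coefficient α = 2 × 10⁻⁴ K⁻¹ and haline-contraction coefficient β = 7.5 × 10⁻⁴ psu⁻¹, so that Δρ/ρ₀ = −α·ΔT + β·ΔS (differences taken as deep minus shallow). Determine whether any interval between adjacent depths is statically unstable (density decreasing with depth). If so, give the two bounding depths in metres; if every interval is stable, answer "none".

Evaluate Δρ/ρ₀ = −αΔT + βΔS across each adjacent pair:
  7–44 m: −αΔT+βΔS = −(2 × 10⁻⁴)(-2.0)+(7.5 × 10⁻⁴)(-13.48) = -9.7 × 10⁻³ → UNSTABLE
  44–137 m: −αΔT+βΔS = −(2 × 10⁻⁴)(+7.6)+(7.5 × 10⁻⁴)(+3.42) = 1.0 × 10⁻³ → stable
  137–154 m: −αΔT+βΔS = −(2 × 10⁻⁴)(-5.2)+(7.5 × 10⁻⁴)(+0.37) = 1.3 × 10⁻³ → stable
  154–216 m: −αΔT+βΔS = −(2 × 10⁻⁴)(+6.8)+(7.5 × 10⁻⁴)(+2.62) = 6.1 × 10⁻⁴ → stable
The 7–44 m interval has Δρ < 0: lighter water underlies denser water.

7–44 m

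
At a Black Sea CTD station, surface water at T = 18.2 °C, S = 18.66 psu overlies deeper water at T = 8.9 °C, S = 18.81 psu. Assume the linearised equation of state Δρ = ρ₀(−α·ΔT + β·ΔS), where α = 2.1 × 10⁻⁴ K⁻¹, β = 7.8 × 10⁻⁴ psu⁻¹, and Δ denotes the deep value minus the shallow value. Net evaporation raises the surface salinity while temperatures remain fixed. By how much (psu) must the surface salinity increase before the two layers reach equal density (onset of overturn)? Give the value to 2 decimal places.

Neutral buoyancy requires −α(T_deep − T_surf) + β(S_deep − S_surf′) = 0.
S_surf′ = S_deep − (α/β)·ΔT = 18.81 − (2.1 × 10⁻⁴/7.8 × 10⁻⁴)·(-9.3) = 21.3138 psu.
Increase required: 21.3138 − 18.66 = 2.6538 psu.

2.65 psu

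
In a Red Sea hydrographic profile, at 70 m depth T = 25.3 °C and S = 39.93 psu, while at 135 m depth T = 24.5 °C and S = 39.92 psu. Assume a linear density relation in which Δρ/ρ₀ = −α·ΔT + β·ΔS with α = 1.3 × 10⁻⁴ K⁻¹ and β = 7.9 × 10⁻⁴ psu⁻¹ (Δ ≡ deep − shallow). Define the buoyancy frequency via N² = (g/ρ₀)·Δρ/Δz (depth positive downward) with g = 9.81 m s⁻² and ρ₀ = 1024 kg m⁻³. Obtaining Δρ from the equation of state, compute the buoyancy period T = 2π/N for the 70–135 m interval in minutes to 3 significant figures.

27.5 min

ΔT = -0.8 K, ΔS = -0.01 psu (deep − shallow).
Δρ/ρ₀ = −αΔT + βΔS = 1.04 × 10⁻⁴ − 7.90 × 10⁻⁶ = 9.61 × 10⁻⁵, so Δρ ≈ 0.09841 kg m⁻³.
N² = (g/ρ₀)·Δρ/Δz = g·(Δρ/ρ₀)/Δz = 9.81 × 9.61 × 10⁻⁵ / 65 = 1.4504 × 10⁻⁵ s⁻².
N = √(1.4504 × 10⁻⁵) = 3.8084 × 10⁻³ rad s⁻¹ → T = 2π/N = 1.6498 × 10³ s = 27.497 min ≈ 27.5 min.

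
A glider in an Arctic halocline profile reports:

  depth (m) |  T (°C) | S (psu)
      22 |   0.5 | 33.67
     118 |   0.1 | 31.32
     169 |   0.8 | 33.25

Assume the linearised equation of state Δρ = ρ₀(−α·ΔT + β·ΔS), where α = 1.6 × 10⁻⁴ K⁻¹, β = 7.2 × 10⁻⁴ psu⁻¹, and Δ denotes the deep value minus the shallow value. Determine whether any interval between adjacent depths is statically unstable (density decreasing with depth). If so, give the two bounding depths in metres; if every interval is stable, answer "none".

Evaluate Δρ/ρ₀ = −αΔT + βΔS across each adjacent pair:
  22–118 m: −αΔT+βΔS = −(1.6 × 10⁻⁴)(-0.4)+(7.2 × 10⁻⁴)(-2.35) = -1.6 × 10⁻³ → UNSTABLE
  118–169 m: −αΔT+βΔS = −(1.6 × 10⁻⁴)(+0.7)+(7.2 × 10⁻⁴)(+1.93) = 1.3 × 10⁻³ → stable
The 22–118 m interval has Δρ < 0: lighter water underlies denser water.

22–118 m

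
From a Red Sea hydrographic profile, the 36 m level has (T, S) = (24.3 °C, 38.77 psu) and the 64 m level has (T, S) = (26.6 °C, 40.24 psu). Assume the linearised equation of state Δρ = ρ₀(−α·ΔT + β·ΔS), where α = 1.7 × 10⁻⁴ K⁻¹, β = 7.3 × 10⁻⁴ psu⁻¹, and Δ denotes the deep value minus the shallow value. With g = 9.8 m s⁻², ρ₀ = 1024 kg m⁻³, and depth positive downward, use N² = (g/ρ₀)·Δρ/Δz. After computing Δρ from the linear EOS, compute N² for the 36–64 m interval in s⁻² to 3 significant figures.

ΔT = +2.3 K, ΔS = +1.47 psu (deep − shallow).
Δρ/ρ₀ = −αΔT + βΔS = -3.91 × 10⁻⁴ + 1.0731 × 10⁻³ = 6.821 × 10⁻⁴, so Δρ ≈ 0.6985 kg m⁻³.
N² = (g/ρ₀)·Δρ/Δz = g·(Δρ/ρ₀)/Δz = 9.8 × 6.821 × 10⁻⁴ / 28 = 2.3873 × 10⁻⁴ s⁻² ≈ 2.39 × 10⁻⁴ s⁻².

2.39 × 10⁻⁴ s⁻²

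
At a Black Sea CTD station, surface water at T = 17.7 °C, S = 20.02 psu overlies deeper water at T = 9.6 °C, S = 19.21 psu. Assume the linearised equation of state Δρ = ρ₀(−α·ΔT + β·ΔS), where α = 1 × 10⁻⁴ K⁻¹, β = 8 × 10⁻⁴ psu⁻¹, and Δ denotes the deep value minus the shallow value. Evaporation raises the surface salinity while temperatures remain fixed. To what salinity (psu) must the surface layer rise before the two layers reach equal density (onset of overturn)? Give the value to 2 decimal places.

Neutral buoyancy requires −α(T_deep − T_surf) + β(S_deep − S_surf′) = 0.
S_surf′ = S_deep − (α/β)·ΔT = 19.21 − (1 × 10⁻⁴/8 × 10⁻⁴)·(-8.1) = 20.2225 psu.
Increase required: 20.2225 − 20.02 = 0.2025 psu.

20.22 psu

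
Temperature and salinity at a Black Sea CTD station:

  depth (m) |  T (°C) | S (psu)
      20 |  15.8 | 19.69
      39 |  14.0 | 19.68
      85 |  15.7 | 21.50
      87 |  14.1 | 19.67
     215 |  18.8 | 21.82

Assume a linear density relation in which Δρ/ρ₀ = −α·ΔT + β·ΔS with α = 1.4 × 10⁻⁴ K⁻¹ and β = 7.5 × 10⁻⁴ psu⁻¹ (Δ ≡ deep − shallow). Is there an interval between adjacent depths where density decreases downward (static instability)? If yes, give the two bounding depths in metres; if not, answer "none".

Evaluate Δρ/ρ₀ = −αΔT + βΔS across each adjacent pair:
  20–39 m: −αΔT+βΔS = −(1.4 × 10⁻⁴)(-1.8)+(7.5 × 10⁻⁴)(-0.01) = 2.4 × 10⁻⁴ → stable
  39–85 m: −αΔT+βΔS = −(1.4 × 10⁻⁴)(+1.7)+(7.5 × 10⁻⁴)(+1.82) = 1.1 × 10⁻³ → stable
  85–87 m: −αΔT+βΔS = −(1.4 × 10⁻⁴)(-1.6)+(7.5 × 10⁻⁴)(-1.83) = -1.1 × 10⁻³ → UNSTABLE
  87–215 m: −αΔT+βΔS = −(1.4 × 10⁻⁴)(+4.7)+(7.5 × 10⁻⁴)(+2.15) = 9.5 × 10⁻⁴ → stable
The 85–87 m interval has Δρ < 0: lighter water underlies denser water.

85–87 m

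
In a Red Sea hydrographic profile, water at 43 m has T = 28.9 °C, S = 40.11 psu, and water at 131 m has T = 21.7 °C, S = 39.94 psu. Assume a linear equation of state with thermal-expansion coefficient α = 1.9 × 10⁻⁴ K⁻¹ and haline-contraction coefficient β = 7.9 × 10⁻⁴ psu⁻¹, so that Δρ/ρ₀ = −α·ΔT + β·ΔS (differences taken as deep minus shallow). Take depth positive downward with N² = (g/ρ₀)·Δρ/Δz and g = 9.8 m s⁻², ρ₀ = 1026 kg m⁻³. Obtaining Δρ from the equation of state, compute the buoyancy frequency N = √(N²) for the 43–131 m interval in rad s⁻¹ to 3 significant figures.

0.0117 rad s⁻¹

ΔT = -7.2 K, ΔS = -0.17 psu (deep − shallow).
Δρ/ρ₀ = −αΔT + βΔS = 1.368 × 10⁻³ − 1.343 × 10⁻⁴ = 1.2337 × 10⁻³, so Δρ ≈ 1.266 kg m⁻³.
N² = (g/ρ₀)·Δρ/Δz = g·(Δρ/ρ₀)/Δz = 9.8 × 1.2337 × 10⁻³ / 88 = 1.3739 × 10⁻⁴ s⁻².
N = √(1.3739 × 10⁻⁴) = 0.011721 rad s⁻¹ ≈ 0.0117 rad s⁻¹.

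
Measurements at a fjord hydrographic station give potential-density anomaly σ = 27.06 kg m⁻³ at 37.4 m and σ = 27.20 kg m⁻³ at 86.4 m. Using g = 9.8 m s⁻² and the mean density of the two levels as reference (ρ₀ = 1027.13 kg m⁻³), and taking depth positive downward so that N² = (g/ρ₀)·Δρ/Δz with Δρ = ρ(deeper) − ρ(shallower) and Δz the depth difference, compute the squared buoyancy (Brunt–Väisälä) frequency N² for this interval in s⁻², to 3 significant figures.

2.73 × 10⁻⁵ s⁻²

Δρ = 1027.20 − 1027.06 = 0.14 kg m⁻³ over Δz = 86.4 − 37.4 = 49 m.
N² = (9.8/1027.13) × (0.14/49) = 2.7260 × 10⁻⁵ s⁻² ≈ 2.73 × 10⁻⁵ s⁻².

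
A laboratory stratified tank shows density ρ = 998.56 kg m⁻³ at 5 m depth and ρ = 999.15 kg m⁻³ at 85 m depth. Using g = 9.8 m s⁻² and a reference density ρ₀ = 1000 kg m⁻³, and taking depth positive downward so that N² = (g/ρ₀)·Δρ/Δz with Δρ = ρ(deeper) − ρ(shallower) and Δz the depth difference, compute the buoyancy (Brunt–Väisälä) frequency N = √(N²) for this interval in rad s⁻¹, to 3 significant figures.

Δρ = 999.15 − 998.56 = 0.59 kg m⁻³ over Δz = 85 − 5 = 80 m.
N² = (9.8/1000) × (0.59/80) = 7.2275 × 10⁻⁵ s⁻².
N = √(7.2275 × 10⁻⁵) = 8.5015 × 10⁻³ rad s⁻¹ ≈ 8.50 × 10⁻³ rad s⁻¹.

8.50 × 10⁻³ rad s⁻¹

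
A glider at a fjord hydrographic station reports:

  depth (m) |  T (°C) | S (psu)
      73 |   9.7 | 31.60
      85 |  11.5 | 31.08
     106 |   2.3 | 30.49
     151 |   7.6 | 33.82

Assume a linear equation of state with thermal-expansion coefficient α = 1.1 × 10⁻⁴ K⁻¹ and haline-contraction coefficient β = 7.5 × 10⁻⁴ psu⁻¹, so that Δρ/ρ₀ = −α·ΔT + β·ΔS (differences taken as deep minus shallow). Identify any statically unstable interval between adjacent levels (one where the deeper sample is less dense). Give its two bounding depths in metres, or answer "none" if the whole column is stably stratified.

73–85 m

Evaluate Δρ/ρ₀ = −αΔT + βΔS across each adjacent pair:
  73–85 m: −αΔT+βΔS = −(1.1 × 10⁻⁴)(+1.8)+(7.5 × 10⁻⁴)(-0.52) = -5.9 × 10⁻⁴ → UNSTABLE
  85–106 m: −αΔT+βΔS = −(1.1 × 10⁻⁴)(-9.2)+(7.5 × 10⁻⁴)(-0.59) = 5.7 × 10⁻⁴ → stable
  106–151 m: −αΔT+βΔS = −(1.1 × 10⁻⁴)(+5.3)+(7.5 × 10⁻⁴)(+3.33) = 1.9 × 10⁻³ → stable
The 73–85 m interval has Δρ < 0: lighter water underlies denser water.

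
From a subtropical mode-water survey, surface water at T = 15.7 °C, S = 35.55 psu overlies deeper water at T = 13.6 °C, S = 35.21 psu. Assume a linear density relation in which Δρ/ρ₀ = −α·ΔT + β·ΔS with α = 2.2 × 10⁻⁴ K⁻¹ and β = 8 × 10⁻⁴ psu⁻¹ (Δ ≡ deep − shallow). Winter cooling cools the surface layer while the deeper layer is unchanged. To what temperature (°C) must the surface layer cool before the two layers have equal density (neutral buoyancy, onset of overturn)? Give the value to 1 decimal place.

14.8 °C

Neutral buoyancy requires Δρ = 0, i.e. −α(T_deep − T_surf′) + β(S_deep − S_surf) = 0.
T_surf′ = T_deep − (β/α)·ΔS = 13.6 − (8 × 10⁻⁴/2.2 × 10⁻⁴)·(-0.34) = 14.836 °C.
Cooling required: 15.7 − (14.836) = 0.864 °C.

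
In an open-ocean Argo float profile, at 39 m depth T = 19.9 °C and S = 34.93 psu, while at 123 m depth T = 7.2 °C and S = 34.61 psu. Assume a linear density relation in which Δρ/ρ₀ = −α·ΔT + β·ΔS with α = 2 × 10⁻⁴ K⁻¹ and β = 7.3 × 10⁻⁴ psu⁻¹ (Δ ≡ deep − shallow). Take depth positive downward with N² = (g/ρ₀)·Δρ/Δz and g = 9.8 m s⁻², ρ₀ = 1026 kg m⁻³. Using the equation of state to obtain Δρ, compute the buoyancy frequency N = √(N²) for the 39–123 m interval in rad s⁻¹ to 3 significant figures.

0.0164 rad s⁻¹

ΔT = -12.7 K, ΔS = -0.32 psu (deep − shallow).
Δρ/ρ₀ = −αΔT + βΔS = 2.54 × 10⁻³ − 2.336 × 10⁻⁴ = 2.3064 × 10⁻³, so Δρ ≈ 2.366 kg m⁻³.
N² = (g/ρ₀)·Δρ/Δz = g·(Δρ/ρ₀)/Δz = 9.8 × 2.3064 × 10⁻³ / 84 = 2.6908 × 10⁻⁴ s⁻².
N = √(2.6908 × 10⁻⁴) = 0.016404 rad s⁻¹ ≈ 0.0164 rad s⁻¹.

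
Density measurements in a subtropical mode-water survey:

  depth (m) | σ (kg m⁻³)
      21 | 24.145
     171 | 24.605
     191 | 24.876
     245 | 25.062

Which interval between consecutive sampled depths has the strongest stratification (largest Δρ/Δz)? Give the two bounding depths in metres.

Compute the density gradient over each adjacent pair:
  21–171 m: Δρ/Δz = 0.460/150 = 3.1 × 10⁻³ kg m⁻⁴
  171–191 m: Δρ/Δz = 0.271/20 = 0.014 kg m⁻⁴
  191–245 m: Δρ/Δz = 0.186/54 = 3.4 × 10⁻³ kg m⁻⁴
The largest gradient is in the 171–191 m interval — the pycnocline.

171–191 m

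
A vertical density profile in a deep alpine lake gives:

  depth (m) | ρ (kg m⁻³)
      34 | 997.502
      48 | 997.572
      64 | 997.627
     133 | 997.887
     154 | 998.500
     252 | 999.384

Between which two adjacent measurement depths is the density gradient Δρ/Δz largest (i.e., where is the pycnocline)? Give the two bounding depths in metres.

133–154 m

Compute the density gradient over each adjacent pair:
  34–48 m: Δρ/Δz = 0.070/14 = 5.0 × 10⁻³ kg m⁻⁴
  48–64 m: Δρ/Δz = 0.055/16 = 3.4 × 10⁻³ kg m⁻⁴
  64–133 m: Δρ/Δz = 0.260/69 = 3.8 × 10⁻³ kg m⁻⁴
  133–154 m: Δρ/Δz = 0.613/21 = 0.029 kg m⁻⁴
  154–252 m: Δρ/Δz = 0.884/98 = 9.0 × 10⁻³ kg m⁻⁴
The largest gradient is in the 133–154 m interval — the pycnocline.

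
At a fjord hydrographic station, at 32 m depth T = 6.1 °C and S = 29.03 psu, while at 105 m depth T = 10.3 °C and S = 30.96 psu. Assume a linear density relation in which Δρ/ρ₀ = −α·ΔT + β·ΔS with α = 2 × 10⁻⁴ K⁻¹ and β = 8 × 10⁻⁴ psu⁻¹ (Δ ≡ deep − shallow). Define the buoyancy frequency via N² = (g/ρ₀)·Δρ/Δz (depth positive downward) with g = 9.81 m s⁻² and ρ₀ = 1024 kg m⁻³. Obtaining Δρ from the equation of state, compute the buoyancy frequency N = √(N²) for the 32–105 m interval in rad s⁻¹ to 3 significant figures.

ΔT = +4.2 K, ΔS = +1.93 psu (deep − shallow).
Δρ/ρ₀ = −αΔT + βΔS = -8.40 × 10⁻⁴ + 1.544 × 10⁻³ = 7.04 × 10⁻⁴, so Δρ ≈ 0.7209 kg m⁻³.
N² = (g/ρ₀)·Δρ/Δz = g·(Δρ/ρ₀)/Δz = 9.81 × 7.04 × 10⁻⁴ / 73 = 9.4606 × 10⁻⁵ s⁻².
N = √(9.4606 × 10⁻⁵) = 9.7266 × 10⁻³ rad s⁻¹ ≈ 9.73 × 10⁻³ rad s⁻¹.

9.73 × 10⁻³ rad s⁻¹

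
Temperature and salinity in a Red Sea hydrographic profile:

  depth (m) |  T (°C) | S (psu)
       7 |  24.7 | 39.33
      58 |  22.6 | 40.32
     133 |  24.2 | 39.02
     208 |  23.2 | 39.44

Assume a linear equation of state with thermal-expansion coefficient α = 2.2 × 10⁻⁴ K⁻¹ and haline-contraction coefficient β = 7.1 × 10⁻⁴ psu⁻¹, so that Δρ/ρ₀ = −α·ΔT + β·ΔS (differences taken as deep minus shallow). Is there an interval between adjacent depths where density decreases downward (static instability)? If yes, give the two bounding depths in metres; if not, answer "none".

Evaluate Δρ/ρ₀ = −αΔT + βΔS across each adjacent pair:
  7–58 m: −αΔT+βΔS = −(2.2 × 10⁻⁴)(-2.1)+(7.1 × 10⁻⁴)(+0.99) = 1.2 × 10⁻³ → stable
  58–133 m: −αΔT+βΔS = −(2.2 × 10⁻⁴)(+1.6)+(7.1 × 10⁻⁴)(-1.30) = -1.3 × 10⁻³ → UNSTABLE
  133–208 m: −αΔT+βΔS = −(2.2 × 10⁻⁴)(-1.0)+(7.1 × 10⁻⁴)(+0.42) = 5.2 × 10⁻⁴ → stable
The 58–133 m interval has Δρ < 0: lighter water underlies denser water.

58–133 m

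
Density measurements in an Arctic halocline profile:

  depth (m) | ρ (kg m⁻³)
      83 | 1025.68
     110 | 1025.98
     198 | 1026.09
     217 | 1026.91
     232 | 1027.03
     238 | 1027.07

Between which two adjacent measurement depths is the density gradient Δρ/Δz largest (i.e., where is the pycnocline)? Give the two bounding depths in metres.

Compute the density gradient over each adjacent pair:
  83–110 m: Δρ/Δz = 0.30/27 = 0.011 kg m⁻⁴
  110–198 m: Δρ/Δz = 0.11/88 = 1.3 × 10⁻³ kg m⁻⁴
  198–217 m: Δρ/Δz = 0.82/19 = 0.043 kg m⁻⁴
  217–232 m: Δρ/Δz = 0.12/15 = 8.0 × 10⁻³ kg m⁻⁴
  232–238 m: Δρ/Δz = 0.04/6 = 6.7 × 10⁻³ kg m⁻⁴
The largest gradient is in the 198–217 m interval — the pycnocline.

198–217 m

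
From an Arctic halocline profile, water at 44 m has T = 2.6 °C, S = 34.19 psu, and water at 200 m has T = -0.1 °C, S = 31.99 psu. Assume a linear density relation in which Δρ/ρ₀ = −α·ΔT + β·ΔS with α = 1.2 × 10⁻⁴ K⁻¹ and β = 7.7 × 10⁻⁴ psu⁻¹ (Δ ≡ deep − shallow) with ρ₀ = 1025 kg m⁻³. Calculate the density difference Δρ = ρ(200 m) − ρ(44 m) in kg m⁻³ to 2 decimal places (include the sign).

-1.40 kg m⁻³

ΔT = -2.7 K, ΔS = -2.20 psu (deep − shallow).
Δρ/ρ₀ = −(1.2 × 10⁻⁴)(-2.7) + (7.7 × 10⁻⁴)(-2.20) = -1.37 × 10⁻³.
Δρ = 1025 × (-1.37 × 10⁻³) = -1.40 kg m⁻³.
Negative Δρ: lighter below, statically unstable.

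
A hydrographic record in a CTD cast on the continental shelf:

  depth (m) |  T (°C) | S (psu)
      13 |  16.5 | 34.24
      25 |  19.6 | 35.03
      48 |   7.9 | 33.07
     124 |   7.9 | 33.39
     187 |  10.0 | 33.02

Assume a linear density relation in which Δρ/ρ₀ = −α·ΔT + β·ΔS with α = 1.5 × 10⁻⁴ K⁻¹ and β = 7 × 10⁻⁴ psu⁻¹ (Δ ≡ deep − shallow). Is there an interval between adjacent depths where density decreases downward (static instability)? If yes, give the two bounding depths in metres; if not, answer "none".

124–187 m

Evaluate Δρ/ρ₀ = −αΔT + βΔS across each adjacent pair:
  13–25 m: −αΔT+βΔS = −(1.5 × 10⁻⁴)(+3.1)+(7 × 10⁻⁴)(+0.79) = 8.8 × 10⁻⁵ → stable
  25–48 m: −αΔT+βΔS = −(1.5 × 10⁻⁴)(-11.7)+(7 × 10⁻⁴)(-1.96) = 3.8 × 10⁻⁴ → stable
  48–124 m: −αΔT+βΔS = −(1.5 × 10⁻⁴)(+0.0)+(7 × 10⁻⁴)(+0.32) = 2.2 × 10⁻⁴ → stable
  124–187 m: −αΔT+βΔS = −(1.5 × 10⁻⁴)(+2.1)+(7 × 10⁻⁴)(-0.37) = -5.7 × 10⁻⁴ → UNSTABLE
The 124–187 m interval has Δρ < 0: lighter water underlies denser water.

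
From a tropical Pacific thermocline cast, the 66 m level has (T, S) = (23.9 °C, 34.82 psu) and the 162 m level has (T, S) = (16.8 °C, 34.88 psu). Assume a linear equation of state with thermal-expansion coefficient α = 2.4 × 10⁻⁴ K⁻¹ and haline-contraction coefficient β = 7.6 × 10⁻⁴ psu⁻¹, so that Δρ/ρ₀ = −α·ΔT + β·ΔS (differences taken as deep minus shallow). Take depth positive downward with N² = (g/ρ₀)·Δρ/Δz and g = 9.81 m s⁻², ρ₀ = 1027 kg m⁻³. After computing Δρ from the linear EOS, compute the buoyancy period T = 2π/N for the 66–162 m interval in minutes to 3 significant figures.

7.83 min

ΔT = -7.1 K, ΔS = +0.06 psu (deep − shallow).
Δρ/ρ₀ = −αΔT + βΔS = 1.704 × 10⁻³ + 4.56 × 10⁻⁵ = 1.7496 × 10⁻³, so Δρ ≈ 1.797 kg m⁻³.
N² = (g/ρ₀)·Δρ/Δz = g·(Δρ/ρ₀)/Δz = 9.81 × 1.7496 × 10⁻³ / 96 = 1.7879 × 10⁻⁴ s⁻².
N = √(1.7879 × 10⁻⁴) = 0.013371 rad s⁻¹ → T = 2π/N = 469.91 s = 7.8318 min ≈ 7.83 min.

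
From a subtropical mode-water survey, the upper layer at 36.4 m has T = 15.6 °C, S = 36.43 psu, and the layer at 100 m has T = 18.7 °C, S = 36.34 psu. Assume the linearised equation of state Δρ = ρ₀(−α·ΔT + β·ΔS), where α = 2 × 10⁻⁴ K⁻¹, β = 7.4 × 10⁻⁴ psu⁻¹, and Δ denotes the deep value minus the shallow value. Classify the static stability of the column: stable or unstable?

unstable

ΔT = 18.7 − 15.6 = +3.1 K and ΔS = 36.34 − 36.43 = -0.09 psu (deep − shallow).
−αΔT = -6.20 × 10⁻⁴; βΔS = -6.66 × 10⁻⁵; sum Δρ/ρ₀ = -6.866 × 10⁻⁴.
Δρ/ρ₀ < 0, so Δρ < 0: deeper water is lighter → statically unstable; the column would overturn.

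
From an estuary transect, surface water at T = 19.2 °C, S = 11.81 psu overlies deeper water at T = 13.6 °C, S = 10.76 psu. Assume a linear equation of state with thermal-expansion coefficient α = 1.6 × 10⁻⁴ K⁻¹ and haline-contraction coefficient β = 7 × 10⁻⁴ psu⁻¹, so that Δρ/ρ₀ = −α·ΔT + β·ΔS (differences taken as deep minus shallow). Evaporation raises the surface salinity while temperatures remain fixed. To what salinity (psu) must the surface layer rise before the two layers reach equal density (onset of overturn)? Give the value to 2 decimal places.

12.04 psu

Neutral buoyancy requires −α(T_deep − T_surf) + β(S_deep − S_surf′) = 0.
S_surf′ = S_deep − (α/β)·ΔT = 10.76 − (1.6 × 10⁻⁴/7 × 10⁻⁴)·(-5.6) = 12.0400 psu.
Increase required: 12.0400 − 11.81 = 0.2300 psu.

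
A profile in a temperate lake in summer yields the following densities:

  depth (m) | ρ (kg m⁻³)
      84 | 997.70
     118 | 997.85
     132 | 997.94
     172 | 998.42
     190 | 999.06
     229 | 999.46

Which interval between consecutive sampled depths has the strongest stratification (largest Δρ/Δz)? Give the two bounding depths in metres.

172–190 m

Compute the density gradient over each adjacent pair:
  84–118 m: Δρ/Δz = 0.15/34 = 4.4 × 10⁻³ kg m⁻⁴
  118–132 m: Δρ/Δz = 0.09/14 = 6.4 × 10⁻³ kg m⁻⁴
  132–172 m: Δρ/Δz = 0.48/40 = 0.012 kg m⁻⁴
  172–190 m: Δρ/Δz = 0.64/18 = 0.036 kg m⁻⁴
  190–229 m: Δρ/Δz = 0.40/39 = 0.010 kg m⁻⁴
The largest gradient is in the 172–190 m interval — the pycnocline.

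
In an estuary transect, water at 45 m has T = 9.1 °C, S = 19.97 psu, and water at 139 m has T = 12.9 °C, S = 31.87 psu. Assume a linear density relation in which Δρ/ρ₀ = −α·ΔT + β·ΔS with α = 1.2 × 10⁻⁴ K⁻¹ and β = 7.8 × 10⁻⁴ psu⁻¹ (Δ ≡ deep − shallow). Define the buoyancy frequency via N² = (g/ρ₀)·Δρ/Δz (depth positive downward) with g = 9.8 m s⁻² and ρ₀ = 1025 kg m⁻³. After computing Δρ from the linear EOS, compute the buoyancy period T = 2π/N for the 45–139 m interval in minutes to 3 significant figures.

3.45 min

ΔT = +3.8 K, ΔS = +11.90 psu (deep − shallow).
Δρ/ρ₀ = −αΔT + βΔS = -4.56 × 10⁻⁴ + 9.282 × 10⁻³ = 8.826 × 10⁻³, so Δρ ≈ 9.047 kg m⁻³.
N² = (g/ρ₀)·Δρ/Δz = g·(Δρ/ρ₀)/Δz = 9.8 × 8.826 × 10⁻³ / 94 = 9.2016 × 10⁻⁴ s⁻².
N = √(9.2016 × 10⁻⁴) = 0.030334 rad s⁻¹ → T = 2π/N = 207.13 s = 3.4522 min ≈ 3.45 min.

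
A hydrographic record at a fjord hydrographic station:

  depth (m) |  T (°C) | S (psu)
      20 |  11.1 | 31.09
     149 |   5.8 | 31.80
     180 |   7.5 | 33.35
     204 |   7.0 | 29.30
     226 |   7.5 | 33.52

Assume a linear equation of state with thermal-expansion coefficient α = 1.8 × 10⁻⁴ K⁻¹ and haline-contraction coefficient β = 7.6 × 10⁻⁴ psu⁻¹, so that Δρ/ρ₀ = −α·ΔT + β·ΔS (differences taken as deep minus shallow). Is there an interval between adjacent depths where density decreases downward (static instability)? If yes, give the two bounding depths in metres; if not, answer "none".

180–204 m

Evaluate Δρ/ρ₀ = −αΔT + βΔS across each adjacent pair:
  20–149 m: −αΔT+βΔS = −(1.8 × 10⁻⁴)(-5.3)+(7.6 × 10⁻⁴)(+0.71) = 1.5 × 10⁻³ → stable
  149–180 m: −αΔT+βΔS = −(1.8 × 10⁻⁴)(+1.7)+(7.6 × 10⁻⁴)(+1.55) = 8.7 × 10⁻⁴ → stable
  180–204 m: −αΔT+βΔS = −(1.8 × 10⁻⁴)(-0.5)+(7.6 × 10⁻⁴)(-4.05) = -3.0 × 10⁻³ → UNSTABLE
  204–226 m: −αΔT+βΔS = −(1.8 × 10⁻⁴)(+0.5)+(7.6 × 10⁻⁴)(+4.22) = 3.1 × 10⁻³ → stable
The 180–204 m interval has Δρ < 0: lighter water underlies denser water.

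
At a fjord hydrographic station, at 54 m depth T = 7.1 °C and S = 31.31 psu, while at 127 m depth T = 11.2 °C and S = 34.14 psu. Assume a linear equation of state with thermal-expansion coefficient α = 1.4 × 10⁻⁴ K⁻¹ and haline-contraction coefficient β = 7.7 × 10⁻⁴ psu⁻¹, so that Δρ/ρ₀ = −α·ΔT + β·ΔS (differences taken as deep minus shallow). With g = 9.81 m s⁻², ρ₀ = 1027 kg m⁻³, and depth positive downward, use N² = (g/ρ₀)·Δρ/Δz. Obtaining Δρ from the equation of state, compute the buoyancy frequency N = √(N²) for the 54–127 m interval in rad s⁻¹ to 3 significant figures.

0.0147 rad s⁻¹

ΔT = +4.1 K, ΔS = +2.83 psu (deep − shallow).
Δρ/ρ₀ = −αΔT + βΔS = -5.74 × 10⁻⁴ + 2.1791 × 10⁻³ = 1.6051 × 10⁻³, so Δρ ≈ 1.648 kg m⁻³.
N² = (g/ρ₀)·Δρ/Δz = g·(Δρ/ρ₀)/Δz = 9.81 × 1.6051 × 10⁻³ / 73 = 2.1570 × 10⁻⁴ s⁻².
N = √(2.1570 × 10⁻⁴) = 0.014687 rad s⁻¹ ≈ 0.0147 rad s⁻¹.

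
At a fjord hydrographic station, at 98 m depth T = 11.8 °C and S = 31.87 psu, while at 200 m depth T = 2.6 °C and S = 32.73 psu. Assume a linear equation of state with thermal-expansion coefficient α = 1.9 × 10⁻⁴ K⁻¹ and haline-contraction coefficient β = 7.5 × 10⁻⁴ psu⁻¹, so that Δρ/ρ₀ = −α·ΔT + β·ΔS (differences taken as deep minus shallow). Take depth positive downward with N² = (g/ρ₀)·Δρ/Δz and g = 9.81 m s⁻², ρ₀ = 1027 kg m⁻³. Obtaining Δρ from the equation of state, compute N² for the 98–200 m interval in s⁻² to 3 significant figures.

2.30 × 10⁻⁴ s⁻²

ΔT = -9.2 K, ΔS = +0.86 psu (deep − shallow).
Δρ/ρ₀ = −αΔT + βΔS = 1.748 × 10⁻³ + 6.45 × 10⁻⁴ = 2.393 × 10⁻³, so Δρ ≈ 2.458 kg m⁻³.
N² = (g/ρ₀)·Δρ/Δz = g·(Δρ/ρ₀)/Δz = 9.81 × 2.393 × 10⁻³ / 102 = 2.3015 × 10⁻⁴ s⁻² ≈ 2.30 × 10⁻⁴ s⁻².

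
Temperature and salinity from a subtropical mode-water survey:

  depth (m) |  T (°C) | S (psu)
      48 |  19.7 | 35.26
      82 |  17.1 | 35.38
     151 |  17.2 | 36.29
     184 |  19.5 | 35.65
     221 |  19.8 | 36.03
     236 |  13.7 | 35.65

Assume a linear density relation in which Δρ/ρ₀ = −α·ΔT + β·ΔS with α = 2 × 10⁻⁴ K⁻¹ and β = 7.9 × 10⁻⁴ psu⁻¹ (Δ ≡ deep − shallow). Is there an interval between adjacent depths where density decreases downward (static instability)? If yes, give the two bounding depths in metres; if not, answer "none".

151–184 m

Evaluate Δρ/ρ₀ = −αΔT + βΔS across each adjacent pair:
  48–82 m: −αΔT+βΔS = −(2 × 10⁻⁴)(-2.6)+(7.9 × 10⁻⁴)(+0.12) = 6.1 × 10⁻⁴ → stable
  82–151 m: −αΔT+βΔS = −(2 × 10⁻⁴)(+0.1)+(7.9 × 10⁻⁴)(+0.91) = 7.0 × 10⁻⁴ → stable
  151–184 m: −αΔT+βΔS = −(2 × 10⁻⁴)(+2.3)+(7.9 × 10⁻⁴)(-0.64) = -9.7 × 10⁻⁴ → UNSTABLE
  184–221 m: −αΔT+βΔS = −(2 × 10⁻⁴)(+0.3)+(7.9 × 10⁻⁴)(+0.38) = 2.4 × 10⁻⁴ → stable
  221–236 m: −αΔT+βΔS = −(2 × 10⁻⁴)(-6.1)+(7.9 × 10⁻⁴)(-0.38) = 9.2 × 10⁻⁴ → stable
The 151–184 m interval has Δρ < 0: lighter water underlies denser water.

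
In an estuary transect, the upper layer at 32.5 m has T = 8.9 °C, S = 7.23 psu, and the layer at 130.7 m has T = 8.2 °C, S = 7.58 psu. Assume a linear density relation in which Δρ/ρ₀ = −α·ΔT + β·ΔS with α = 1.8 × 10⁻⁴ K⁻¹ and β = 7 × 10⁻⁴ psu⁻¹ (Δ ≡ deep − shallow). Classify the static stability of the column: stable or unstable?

stable

ΔT = 8.2 − 8.9 = -0.7 K and ΔS = 7.58 − 7.23 = +0.35 psu (deep − shallow).
−αΔT = 1.26 × 10⁻⁴; βΔS = 2.45 × 10⁻⁴; sum Δρ/ρ₀ = 3.71 × 10⁻⁴.
Δρ/ρ₀ > 0, so Δρ > 0: deeper water is denser → statically stable.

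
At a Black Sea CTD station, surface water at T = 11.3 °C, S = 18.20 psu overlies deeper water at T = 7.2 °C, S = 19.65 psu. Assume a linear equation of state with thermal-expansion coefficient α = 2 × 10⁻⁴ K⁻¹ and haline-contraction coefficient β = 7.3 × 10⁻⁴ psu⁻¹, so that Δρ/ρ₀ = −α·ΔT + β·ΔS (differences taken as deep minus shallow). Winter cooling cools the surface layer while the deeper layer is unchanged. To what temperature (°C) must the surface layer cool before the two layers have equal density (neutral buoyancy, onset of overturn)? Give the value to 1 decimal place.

1.9 °C

Neutral buoyancy requires Δρ = 0, i.e. −α(T_deep − T_surf′) + β(S_deep − S_surf) = 0.
T_surf′ = T_deep − (β/α)·ΔS = 7.2 − (7.3 × 10⁻⁴/2 × 10⁻⁴)·(+1.45) = 1.908 °C.
Cooling required: 11.3 − (1.908) = 9.392 °C.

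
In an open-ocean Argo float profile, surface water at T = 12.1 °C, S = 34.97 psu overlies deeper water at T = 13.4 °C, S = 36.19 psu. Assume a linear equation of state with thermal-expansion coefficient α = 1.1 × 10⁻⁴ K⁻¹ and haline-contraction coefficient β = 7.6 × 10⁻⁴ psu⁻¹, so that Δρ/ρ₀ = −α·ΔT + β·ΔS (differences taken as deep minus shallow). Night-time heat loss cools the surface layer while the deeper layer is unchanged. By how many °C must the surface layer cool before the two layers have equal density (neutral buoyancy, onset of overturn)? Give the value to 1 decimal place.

7.1 °C

Neutral buoyancy requires Δρ = 0, i.e. −α(T_deep − T_surf′) + β(S_deep − S_surf) = 0.
T_surf′ = T_deep − (β/α)·ΔS = 13.4 − (7.6 × 10⁻⁴/1.1 × 10⁻⁴)·(+1.22) = 4.971 °C.
Cooling required: 12.1 − (4.971) = 7.129 °C.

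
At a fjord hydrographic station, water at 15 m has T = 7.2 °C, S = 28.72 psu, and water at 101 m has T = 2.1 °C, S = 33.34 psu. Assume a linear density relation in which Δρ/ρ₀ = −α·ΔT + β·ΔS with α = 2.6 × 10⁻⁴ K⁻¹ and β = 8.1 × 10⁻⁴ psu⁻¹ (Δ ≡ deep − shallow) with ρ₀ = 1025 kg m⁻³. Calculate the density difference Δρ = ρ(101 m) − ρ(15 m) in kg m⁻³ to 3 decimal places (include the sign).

ΔT = -5.1 K, ΔS = +4.62 psu (deep − shallow).
Δρ/ρ₀ = −(2.6 × 10⁻⁴)(-5.1) + (8.1 × 10⁻⁴)(+4.62) = 5.0682 × 10⁻³.
Δρ = 1025 × (5.0682 × 10⁻³) = +5.195 kg m⁻³.
Positive Δρ: denser below, stable.

+5.195 kg m⁻³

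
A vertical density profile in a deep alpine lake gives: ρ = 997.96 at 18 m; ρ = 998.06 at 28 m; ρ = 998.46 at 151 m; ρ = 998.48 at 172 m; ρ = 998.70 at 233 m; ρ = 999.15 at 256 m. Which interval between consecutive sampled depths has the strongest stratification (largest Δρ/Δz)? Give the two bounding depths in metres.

Compute the density gradient over each adjacent pair:
  18–28 m: Δρ/Δz = 0.10/10 = 0.010 kg m⁻⁴
  28–151 m: Δρ/Δz = 0.40/123 = 3.3 × 10⁻³ kg m⁻⁴
  151–172 m: Δρ/Δz = 0.02/21 = 9.5 × 10⁻⁴ kg m⁻⁴
  172–233 m: Δρ/Δz = 0.22/61 = 3.6 × 10⁻³ kg m⁻⁴
  233–256 m: Δρ/Δz = 0.45/23 = 0.020 kg m⁻⁴
The largest gradient is in the 233–256 m interval — the pycnocline.

233–256 m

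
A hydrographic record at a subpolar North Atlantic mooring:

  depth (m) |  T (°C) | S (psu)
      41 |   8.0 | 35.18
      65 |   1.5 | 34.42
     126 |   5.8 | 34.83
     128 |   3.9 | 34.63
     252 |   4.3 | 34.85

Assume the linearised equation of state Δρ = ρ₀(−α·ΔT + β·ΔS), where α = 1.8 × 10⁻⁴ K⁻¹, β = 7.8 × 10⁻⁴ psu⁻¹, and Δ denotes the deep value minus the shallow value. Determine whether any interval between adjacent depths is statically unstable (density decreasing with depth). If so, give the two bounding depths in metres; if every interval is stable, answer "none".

65–126 m

Evaluate Δρ/ρ₀ = −αΔT + βΔS across each adjacent pair:
  41–65 m: −αΔT+βΔS = −(1.8 × 10⁻⁴)(-6.5)+(7.8 × 10⁻⁴)(-0.76) = 5.8 × 10⁻⁴ → stable
  65–126 m: −αΔT+βΔS = −(1.8 × 10⁻⁴)(+4.3)+(7.8 × 10⁻⁴)(+0.41) = -4.5 × 10⁻⁴ → UNSTABLE
  126–128 m: −αΔT+βΔS = −(1.8 × 10⁻⁴)(-1.9)+(7.8 × 10⁻⁴)(-0.20) = 1.9 × 10⁻⁴ → stable
  128–252 m: −αΔT+βΔS = −(1.8 × 10⁻⁴)(+0.4)+(7.8 × 10⁻⁴)(+0.22) = 1.0 × 10⁻⁴ → stable
The 65–126 m interval has Δρ < 0: lighter water underlies denser water.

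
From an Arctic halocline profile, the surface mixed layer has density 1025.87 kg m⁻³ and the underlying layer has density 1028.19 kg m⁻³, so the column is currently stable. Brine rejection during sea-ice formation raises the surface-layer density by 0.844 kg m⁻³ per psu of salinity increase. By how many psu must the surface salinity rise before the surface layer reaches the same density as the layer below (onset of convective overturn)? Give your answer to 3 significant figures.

Density deficit of the surface layer: 1028.19 − 1025.87 = 2.32 kg m⁻³.
Required change = 2.32 / 0.844 = 2.75 psu.

2.75 psu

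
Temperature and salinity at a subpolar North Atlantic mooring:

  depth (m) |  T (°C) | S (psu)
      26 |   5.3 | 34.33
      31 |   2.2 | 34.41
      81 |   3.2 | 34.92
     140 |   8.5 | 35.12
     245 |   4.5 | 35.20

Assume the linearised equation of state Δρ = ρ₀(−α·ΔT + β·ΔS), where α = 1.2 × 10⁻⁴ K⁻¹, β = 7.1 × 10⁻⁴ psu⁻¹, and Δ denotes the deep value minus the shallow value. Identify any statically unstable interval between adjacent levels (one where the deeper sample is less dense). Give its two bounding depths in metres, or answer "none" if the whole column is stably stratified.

81–140 m

Evaluate Δρ/ρ₀ = −αΔT + βΔS across each adjacent pair:
  26–31 m: −αΔT+βΔS = −(1.2 × 10⁻⁴)(-3.1)+(7.1 × 10⁻⁴)(+0.08) = 4.3 × 10⁻⁴ → stable
  31–81 m: −αΔT+βΔS = −(1.2 × 10⁻⁴)(+1.0)+(7.1 × 10⁻⁴)(+0.51) = 2.4 × 10⁻⁴ → stable
  81–140 m: −αΔT+βΔS = −(1.2 × 10⁻⁴)(+5.3)+(7.1 × 10⁻⁴)(+0.20) = -4.9 × 10⁻⁴ → UNSTABLE
  140–245 m: −αΔT+βΔS = −(1.2 × 10⁻⁴)(-4.0)+(7.1 × 10⁻⁴)(+0.08) = 5.4 × 10⁻⁴ → stable
The 81–140 m interval has Δρ < 0: lighter water underlies denser water.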